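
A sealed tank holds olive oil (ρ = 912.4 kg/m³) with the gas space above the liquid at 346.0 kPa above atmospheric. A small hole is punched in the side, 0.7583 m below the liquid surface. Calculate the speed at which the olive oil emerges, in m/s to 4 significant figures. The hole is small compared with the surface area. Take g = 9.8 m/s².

v ≈ 27.81 m/s

Take point 1 at the surface (v₁ ≈ 0) and point 2 at the hole (at atmospheric pressure). Bernoulli: P₁ + ρg h = P_atm + ½ρv₂².
With P₁ − P_atm = 346000 Pa, v₂ = √(2gh + 2ΔP/ρ) = √(2·9.8·0.7583 + 2·346000/912.4) = 27.81 m/s.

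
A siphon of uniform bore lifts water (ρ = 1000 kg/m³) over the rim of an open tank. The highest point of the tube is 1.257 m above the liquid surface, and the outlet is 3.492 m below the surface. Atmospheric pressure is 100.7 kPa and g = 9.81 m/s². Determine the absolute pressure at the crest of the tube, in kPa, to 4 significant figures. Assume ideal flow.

54.11 kPa

From the surface to the outlet (both open to atmosphere, surface at rest): v = √(2g·h_out) = √(2·9.81·3.492) = 8.277 m/s.
The bore is uniform, so the speed at the crest is the same v. Bernoulli surface→crest: P_atm = P_top + ½ρv² + ρg·h_top.
P_top = 100700 − ½·1000·8.277² − 1000·9.81·1.257 = 54110 Pa.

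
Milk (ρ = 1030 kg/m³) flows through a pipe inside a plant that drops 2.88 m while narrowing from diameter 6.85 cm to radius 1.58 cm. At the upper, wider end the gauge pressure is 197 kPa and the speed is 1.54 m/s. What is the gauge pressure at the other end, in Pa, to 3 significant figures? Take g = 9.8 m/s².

P₂ ≈ 200000 Pa

Mass conservation (A₁v₁ = A₂v₂) gives v₂ = 1.54 × 36.9/7.84 = 7.24 m/s.
Bernoulli: P₁ + ½ρv₁² + ρg h₁ = P₂ + ½ρv₂² + ρg h₂, so P₂ = P₁ + ½ρ(v₁² − v₂²) − ρg(h₂ − h₁).
P₂ = 197000 + ½·1030·(1.54² − 7.24²) − 1030·9.8·(−2.88) = 197000 + (-25700) − (-29100) = 200000 Pa.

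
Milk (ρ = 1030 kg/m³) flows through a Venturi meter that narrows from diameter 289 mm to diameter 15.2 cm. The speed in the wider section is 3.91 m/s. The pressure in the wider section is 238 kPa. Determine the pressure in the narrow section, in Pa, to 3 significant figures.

By continuity, v₂ = v₁·A₁/A₂ = 3.91·(656/181) = 14.1 m/s.
With no height change, Bernoulli's equation is P₁ + ½ρv₁² = P₂ + ½ρv₂².
P₂ = P₁ − ½ρ(v₂² − v₁²) = 238000 − ½·1030·(14.1² − 3.91²) = 238000 − 95000 = 143000 Pa.

143000 Pa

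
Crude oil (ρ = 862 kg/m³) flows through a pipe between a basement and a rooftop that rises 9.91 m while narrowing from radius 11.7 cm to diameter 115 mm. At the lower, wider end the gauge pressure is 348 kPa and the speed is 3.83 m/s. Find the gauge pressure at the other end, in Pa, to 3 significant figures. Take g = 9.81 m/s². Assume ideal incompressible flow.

Mass conservation (A₁v₁ = A₂v₂) gives v₂ = 3.83 × 430/104 = 15.9 m/s.
Energy conservation along the streamline gives P₂ = P₁ − ½ρ(v₂² − v₁²) − ρg(h₂ − h₁).
P₂ = 348000 + ½·862·(3.83² − 15.9²) − 862·9.81·(+9.91) = 348000 + (-102000) − (83800) = 162000 Pa.

P₂ = 162000 Pa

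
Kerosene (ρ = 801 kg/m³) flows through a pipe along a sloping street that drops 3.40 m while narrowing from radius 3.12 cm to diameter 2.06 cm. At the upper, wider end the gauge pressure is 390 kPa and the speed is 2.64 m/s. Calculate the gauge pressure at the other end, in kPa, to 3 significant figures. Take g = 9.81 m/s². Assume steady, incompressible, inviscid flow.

Mass conservation (A₁v₁ = A₂v₂) gives v₂ = 2.64 × 30.6/3.33 = 24.2 m/s.
Applying Bernoulli between the two ends and solving for P₂: P₂ = P₁ + ½ρ(v₁² − v₂²) − ρgΔh.
P₂ = 390000 + ½·801·(2.64² − 24.2²) − 801·9.81·(−3.40) = 390000 + (-232000) − (-26700) = 185000 Pa.

185 kPa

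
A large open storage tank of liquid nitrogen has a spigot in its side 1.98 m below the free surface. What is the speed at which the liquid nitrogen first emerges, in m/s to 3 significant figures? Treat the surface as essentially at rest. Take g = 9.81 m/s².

The surface is effectively still and both ends are open, so ½v² = gh and v = √(2·9.81·1.98) = 6.23 m/s.

v ≈ 6.23 m/s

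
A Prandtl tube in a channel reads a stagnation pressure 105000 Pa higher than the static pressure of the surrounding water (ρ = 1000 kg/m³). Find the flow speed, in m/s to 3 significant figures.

Bernoulli between the free stream and the stagnation point: ½ρv² = P_stag − P_static.
v = √(2ΔP/ρ) = √(2·105000/1000) = 14.5 m/s.

14.5 m/s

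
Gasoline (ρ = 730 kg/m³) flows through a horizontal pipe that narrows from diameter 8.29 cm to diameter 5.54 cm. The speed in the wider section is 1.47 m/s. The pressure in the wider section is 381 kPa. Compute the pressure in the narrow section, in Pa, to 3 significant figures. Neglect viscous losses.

Continuity gives A₁v₁ = A₂v₂, so v₂ = (54.0 cm²)/(24.1 cm²) × 1.47 m/s = 3.29 m/s.
Along the horizontal streamline, P + ½ρv² is constant.
P₂ = P₁ − ½ρ(v₂² − v₁²) = 381000 − ½·730·(3.29² − 1.47²) = 381000 − 3170 = 378000 Pa.

P₂ ≈ 378000 Pa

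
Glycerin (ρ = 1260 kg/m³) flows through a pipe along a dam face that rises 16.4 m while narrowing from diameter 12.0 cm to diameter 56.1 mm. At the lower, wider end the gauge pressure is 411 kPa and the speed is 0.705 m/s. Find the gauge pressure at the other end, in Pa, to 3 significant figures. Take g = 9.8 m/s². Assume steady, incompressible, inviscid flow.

Mass conservation (A₁v₁ = A₂v₂) gives v₂ = 0.705 × 113/24.7 = 3.23 m/s.
Bernoulli: P₁ + ½ρv₁² + ρg h₁ = P₂ + ½ρv₂² + ρg h₂, so P₂ = P₁ + ½ρ(v₁² − v₂²) − ρg(h₂ − h₁).
P₂ = 411000 + ½·1260·(0.705² − 3.23²) − 1260·9.8·(+16.4) = 411000 + (-6240) − (203000) = 202000 Pa.

P₂ ≈ 202000 Pa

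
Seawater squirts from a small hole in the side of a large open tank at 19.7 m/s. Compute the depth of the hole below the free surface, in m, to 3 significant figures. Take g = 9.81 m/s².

Inverting v = √(2gh) gives h = v² / 2g.
h = 19.7²/(2·9.81) = 388/19.62 = 19.8 m.

h = 19.8 m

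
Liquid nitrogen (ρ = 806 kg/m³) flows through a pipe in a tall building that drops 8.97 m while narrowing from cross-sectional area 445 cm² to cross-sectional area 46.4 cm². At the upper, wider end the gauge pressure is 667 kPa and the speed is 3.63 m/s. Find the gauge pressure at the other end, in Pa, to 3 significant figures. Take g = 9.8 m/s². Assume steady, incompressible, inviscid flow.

By continuity, v₂ = v₁·A₁/A₂ = 3.63·(445/46.4) = 34.8 m/s.
Bernoulli: P₁ + ½ρv₁² + ρg h₁ = P₂ + ½ρv₂² + ρg h₂, so P₂ = P₁ + ½ρ(v₁² − v₂²) − ρg(h₂ − h₁).
P₂ = 667000 + ½·806·(3.63² − 34.8²) − 806·9.8·(−8.97) = 667000 + (-483000) − (-70900) = 255000 Pa.

255000 Pa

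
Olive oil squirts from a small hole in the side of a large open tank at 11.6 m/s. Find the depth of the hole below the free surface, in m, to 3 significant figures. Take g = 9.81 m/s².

h = 6.86 m

Torricelli: v = √(2gh), so h = v²/(2g).
h = 11.6²/(2·9.81) = 135/19.62 = 6.86 m.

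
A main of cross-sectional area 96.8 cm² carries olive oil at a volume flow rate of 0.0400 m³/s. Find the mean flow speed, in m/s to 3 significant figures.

4.13 m/s

Q = 0.0400 m³/s = 0.0400 m³/s.
v = Q/A = 0.0400 / 0.00968 = 4.13 m/s.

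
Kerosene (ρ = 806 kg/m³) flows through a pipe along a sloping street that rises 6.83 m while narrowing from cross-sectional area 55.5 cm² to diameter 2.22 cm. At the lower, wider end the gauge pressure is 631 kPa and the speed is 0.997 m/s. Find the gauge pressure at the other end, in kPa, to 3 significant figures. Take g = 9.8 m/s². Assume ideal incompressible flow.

P₂ ≈ 495 kPa

By continuity, v₂ = v₁·A₁/A₂ = 0.997·(55.5/3.87) = 14.3 m/s.
Applying Bernoulli between the two ends and solving for P₂: P₂ = P₁ + ½ρ(v₁² − v₂²) − ρgΔh.
P₂ = 631000 + ½·806·(0.997² − 14.3²) − 806·9.8·(+6.83) = 631000 + (-82000) − (53900) = 495000 Pa.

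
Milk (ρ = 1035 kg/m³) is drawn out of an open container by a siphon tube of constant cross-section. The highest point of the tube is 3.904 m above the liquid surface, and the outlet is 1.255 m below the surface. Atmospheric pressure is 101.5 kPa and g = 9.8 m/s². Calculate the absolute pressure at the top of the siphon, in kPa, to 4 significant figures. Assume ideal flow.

From the surface to the outlet (both open to atmosphere, surface at rest): v = √(2g·h_out) = √(2·9.8·1.255) = 4.960 m/s.
With constant cross-section the crest speed equals v; applying Bernoulli from the surface up to the crest, P_top = P_atm − ½ρv² − ρg·h_top.
P_top = 101500 − ½·1035·4.960² − 1035·9.8·3.904 = 49170 Pa.

49.17 kPa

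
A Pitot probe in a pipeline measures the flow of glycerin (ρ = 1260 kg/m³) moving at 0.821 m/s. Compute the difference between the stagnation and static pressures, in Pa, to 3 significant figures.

ΔP ≈ 425 Pa

The dynamic pressure equals the rise in static pressure at the stagnation point: ΔP = ½ρv².
ΔP = ½·1260·0.821² = 425 Pa.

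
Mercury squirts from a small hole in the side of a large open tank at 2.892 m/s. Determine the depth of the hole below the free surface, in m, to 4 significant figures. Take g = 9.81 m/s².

h ≈ 0.4263 m

Inverting v = √(2gh) gives h = v² / 2g.
h = 2.892²/(2·9.81) = 8.364/19.62 = 0.4263 m.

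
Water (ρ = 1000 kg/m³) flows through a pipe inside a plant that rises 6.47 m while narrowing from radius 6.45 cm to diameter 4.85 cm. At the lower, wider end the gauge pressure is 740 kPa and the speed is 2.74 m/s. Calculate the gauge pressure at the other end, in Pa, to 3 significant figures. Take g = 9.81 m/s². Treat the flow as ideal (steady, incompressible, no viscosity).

P₂ = 492000 Pa

By continuity, v₂ = v₁·A₁/A₂ = 2.74·(131/18.5) = 19.4 m/s.
Bernoulli: P₁ + ½ρv₁² + ρg h₁ = P₂ + ½ρv₂² + ρg h₂, so P₂ = P₁ + ½ρ(v₁² − v₂²) − ρg(h₂ − h₁).
P₂ = 740000 + ½·1000·(2.74² − 19.4²) − 1000·9.81·(+6.47) = 740000 + (-184000) − (63500) = 492000 Pa.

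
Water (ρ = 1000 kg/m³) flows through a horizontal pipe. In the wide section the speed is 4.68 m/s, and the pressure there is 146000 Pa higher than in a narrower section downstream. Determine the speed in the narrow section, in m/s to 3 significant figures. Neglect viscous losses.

With h₁ = h₂, rearranging Bernoulli gives v₂ = √(v₁² + 2ΔP/ρ).
v₂ = √(4.68² + 2·146000/1000) = √(21.9 + 292) = 17.7 m/s.

17.7 m/s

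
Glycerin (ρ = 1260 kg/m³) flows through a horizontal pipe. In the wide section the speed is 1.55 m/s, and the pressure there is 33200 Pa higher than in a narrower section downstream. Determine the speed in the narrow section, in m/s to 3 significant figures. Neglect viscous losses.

Along the level pipe P + ½ρv² is conserved, hence v₂² = v₁² + 2(P₁ − P₂)/ρ.
v₂ = √(1.55² + 2·33200/1260) = √(2.40 + 52.7) = 7.42 m/s.

v₂ ≈ 7.42 m/s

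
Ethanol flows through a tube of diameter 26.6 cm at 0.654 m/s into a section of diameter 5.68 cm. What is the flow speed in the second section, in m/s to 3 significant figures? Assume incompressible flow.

The volume flow rate is constant, so v₂ = (A₁/A₂)v₁ = (556/25.3)·0.654 = 14.3 m/s.

v₂ = 14.3 m/s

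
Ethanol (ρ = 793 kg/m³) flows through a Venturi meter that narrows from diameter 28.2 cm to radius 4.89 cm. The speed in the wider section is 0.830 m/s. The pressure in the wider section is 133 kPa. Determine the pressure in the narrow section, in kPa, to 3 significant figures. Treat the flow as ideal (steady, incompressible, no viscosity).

Continuity gives A₁v₁ = A₂v₂, so v₂ = (625 cm²)/(75.1 cm²) × 0.830 m/s = 6.90 m/s.
Bernoulli (h₁ = h₂): P₁ − P₂ = ½ρ(v₂² − v₁²).
P₂ = P₁ − ½ρ(v₂² − v₁²) = 133000 − ½·793·(6.90² − 0.830²) = 133000 − 18600 = 114000 Pa.

P₂ = 114 kPa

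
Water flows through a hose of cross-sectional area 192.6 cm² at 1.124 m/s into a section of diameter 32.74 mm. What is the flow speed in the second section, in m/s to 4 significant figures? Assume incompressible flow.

Mass conservation (A₁v₁ = A₂v₂) gives v₂ = 1.124 × 192.6/8.419 = 25.71 m/s.

v₂ = 25.71 m/s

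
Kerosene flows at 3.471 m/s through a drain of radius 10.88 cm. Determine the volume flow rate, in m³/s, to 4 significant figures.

0.1291 m³/s

Q = A·v = 0.03719 m² × 3.471 m/s = 0.1291 m³/s.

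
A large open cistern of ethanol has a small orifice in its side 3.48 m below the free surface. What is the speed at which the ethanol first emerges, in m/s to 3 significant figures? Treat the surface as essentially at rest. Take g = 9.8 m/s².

Bernoulli from surface to hole (P equal, v_surface ≈ 0): v = √(2gh) = √(2×9.8×3.48) = 8.26 m/s.

v ≈ 8.26 m/s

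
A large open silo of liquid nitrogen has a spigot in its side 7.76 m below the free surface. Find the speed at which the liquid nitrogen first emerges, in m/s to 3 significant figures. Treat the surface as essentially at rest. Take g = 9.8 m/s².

v ≈ 12.3 m/s

The surface is effectively still and both ends are open, so ½v² = gh and v = √(2·9.8·7.76) = 12.3 m/s.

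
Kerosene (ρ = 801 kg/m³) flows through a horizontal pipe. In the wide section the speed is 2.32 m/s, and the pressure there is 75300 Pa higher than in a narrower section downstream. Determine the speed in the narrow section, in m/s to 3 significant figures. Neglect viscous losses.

13.9 m/s

Along the level pipe P + ½ρv² is conserved, hence v₂² = v₁² + 2(P₁ − P₂)/ρ.
v₂ = √(2.32² + 2·75300/801) = √(5.38 + 188) = 13.9 m/s.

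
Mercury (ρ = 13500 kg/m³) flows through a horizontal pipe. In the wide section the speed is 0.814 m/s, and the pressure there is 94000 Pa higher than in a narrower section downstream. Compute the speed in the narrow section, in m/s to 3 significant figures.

Along the level pipe P + ½ρv² is conserved, hence v₂² = v₁² + 2(P₁ − P₂)/ρ.
v₂ = √(0.814² + 2·94000/13500) = √(0.663 + 13.9) = 3.82 m/s.

3.82 m/s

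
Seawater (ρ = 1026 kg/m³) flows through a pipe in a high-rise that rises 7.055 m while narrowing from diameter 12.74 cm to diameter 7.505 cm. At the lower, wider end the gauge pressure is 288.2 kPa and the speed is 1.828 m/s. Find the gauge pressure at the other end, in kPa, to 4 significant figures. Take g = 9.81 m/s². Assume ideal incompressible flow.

P₂ ≈ 204.7 kPa

The volume flow rate is constant, so v₂ = (A₁/A₂)v₁ = (127.5/44.24)·1.828 = 5.268 m/s.
Applying Bernoulli between the two ends and solving for P₂: P₂ = P₁ + ½ρ(v₁² − v₂²) − ρgΔh.
P₂ = 288200 + ½·1026·(1.828² − 5.268²) − 1026·9.81·(+7.055) = 288200 + (-12520) − (71010) = 204700 Pa.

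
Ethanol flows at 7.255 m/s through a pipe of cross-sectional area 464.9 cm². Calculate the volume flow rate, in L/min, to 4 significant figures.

Q = A·v = 0.04649 m² × 7.255 m/s = 0.3373 m³/s.
Converting: 0.3373 m³/s × 60000 = 20240 L/min.

Q ≈ 20240 L/min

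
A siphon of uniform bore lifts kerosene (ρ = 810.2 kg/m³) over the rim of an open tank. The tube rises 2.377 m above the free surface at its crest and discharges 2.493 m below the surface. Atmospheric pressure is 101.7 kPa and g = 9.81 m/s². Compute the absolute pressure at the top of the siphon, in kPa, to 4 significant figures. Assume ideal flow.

62.99 kPa

From the surface to the outlet (both open to atmosphere, surface at rest): v = √(2g·h_out) = √(2·9.81·2.493) = 6.994 m/s.
With constant cross-section the crest speed equals v; applying Bernoulli from the surface up to the crest, P_top = P_atm − ½ρv² − ρg·h_top.
P_top = 101700 − ½·810.2·6.994² − 810.2·9.81·2.377 = 62990 Pa.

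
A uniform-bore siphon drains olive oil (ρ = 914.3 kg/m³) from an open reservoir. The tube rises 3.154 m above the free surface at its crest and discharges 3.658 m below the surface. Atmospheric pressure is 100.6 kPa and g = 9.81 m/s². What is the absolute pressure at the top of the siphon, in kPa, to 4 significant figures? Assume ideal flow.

From the surface to the outlet (both open to atmosphere, surface at rest): v = √(2g·h_out) = √(2·9.81·3.658) = 8.472 m/s.
The bore is uniform, so the speed at the crest is the same v. Bernoulli surface→crest: P_atm = P_top + ½ρv² + ρg·h_top.
P_top = 100600 − ½·914.3·8.472² − 914.3·9.81·3.154 = 39500 Pa.

39.50 kPa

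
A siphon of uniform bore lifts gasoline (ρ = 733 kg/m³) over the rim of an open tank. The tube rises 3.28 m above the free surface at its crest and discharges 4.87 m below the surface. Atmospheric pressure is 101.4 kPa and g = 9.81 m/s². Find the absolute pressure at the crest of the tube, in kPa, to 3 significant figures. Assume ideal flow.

42.8 kPa

Bernoulli surface→outlet gives ½v² = g·h_out, so v = √(2·9.81·4.87) = 9.77 m/s.
The bore is uniform, so the speed at the crest is the same v. Bernoulli surface→crest: P_atm = P_top + ½ρv² + ρg·h_top.
P_top = 101400 − ½·733·9.77² − 733·9.81·3.28 = 42800 Pa.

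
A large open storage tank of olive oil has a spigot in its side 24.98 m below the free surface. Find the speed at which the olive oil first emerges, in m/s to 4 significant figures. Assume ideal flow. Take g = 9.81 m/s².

Bernoulli from surface to hole (P equal, v_surface ≈ 0): v = √(2gh) = √(2×9.81×24.98) = 22.14 m/s.

22.14 m/s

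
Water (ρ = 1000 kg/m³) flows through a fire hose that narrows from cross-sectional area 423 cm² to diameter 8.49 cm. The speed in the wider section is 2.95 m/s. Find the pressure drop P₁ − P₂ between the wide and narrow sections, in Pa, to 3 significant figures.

ΔP = 239000 Pa

By continuity, v₂ = v₁·A₁/A₂ = 2.95·(423/56.6) = 22.0 m/s.
Along the horizontal streamline, P + ½ρv² is constant.
P₁ − P₂ = ½·1000·(22.0² − 2.95²) = ½·1000·477 = 239000 Pa.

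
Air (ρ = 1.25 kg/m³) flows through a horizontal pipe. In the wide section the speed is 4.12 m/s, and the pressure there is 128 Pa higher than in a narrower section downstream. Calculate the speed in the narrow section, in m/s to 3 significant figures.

Along the level pipe P + ½ρv² is conserved, hence v₂² = v₁² + 2(P₁ − P₂)/ρ.
v₂ = √(4.12² + 2·128/1.25) = √(17.0 + 205) = 14.9 m/s.

v₂ = 14.9 m/s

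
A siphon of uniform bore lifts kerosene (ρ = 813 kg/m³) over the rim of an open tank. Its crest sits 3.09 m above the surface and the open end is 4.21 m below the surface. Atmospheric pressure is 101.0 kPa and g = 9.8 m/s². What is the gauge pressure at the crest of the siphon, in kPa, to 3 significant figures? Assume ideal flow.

P_gauge ≈ -58.2 kPa

Bernoulli surface→outlet gives ½v² = g·h_out, so v = √(2·9.8·4.21) = 9.08 m/s.
The bore is uniform, so the speed at the crest is the same v. Bernoulli surface→crest: P_atm = P_top + ½ρv² + ρg·h_top.
P_top = 101000 − ½·813·9.08² − 813·9.8·3.09 = 42800 Pa. So P_gauge = P_top − P_atm = -58200 Pa.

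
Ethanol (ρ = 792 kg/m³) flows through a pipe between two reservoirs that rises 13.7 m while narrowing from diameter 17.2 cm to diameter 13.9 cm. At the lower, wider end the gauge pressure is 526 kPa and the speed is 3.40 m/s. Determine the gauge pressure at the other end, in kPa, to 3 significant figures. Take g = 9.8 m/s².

Mass conservation (A₁v₁ = A₂v₂) gives v₂ = 3.40 × 232/152 = 5.21 m/s.
Bernoulli: P₁ + ½ρv₁² + ρg h₁ = P₂ + ½ρv₂² + ρg h₂, so P₂ = P₁ + ½ρ(v₁² − v₂²) − ρg(h₂ − h₁).
P₂ = 526000 + ½·792·(3.40² − 5.21²) − 792·9.8·(+13.7) = 526000 + (-6150) − (106000) = 414000 Pa.

P₂ = 414 kPa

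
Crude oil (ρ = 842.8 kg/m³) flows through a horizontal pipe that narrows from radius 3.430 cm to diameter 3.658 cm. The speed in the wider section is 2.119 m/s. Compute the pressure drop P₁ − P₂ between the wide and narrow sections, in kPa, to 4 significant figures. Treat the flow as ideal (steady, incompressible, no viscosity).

By continuity, v₂ = v₁·A₁/A₂ = 2.119·(36.96/10.51) = 7.452 m/s.
With no height change, Bernoulli's equation is P₁ + ½ρv₁² = P₂ + ½ρv₂².
P₁ − P₂ = ½·842.8·(7.452² − 2.119²) = ½·842.8·51.05 = 21510 Pa.

21.51 kPa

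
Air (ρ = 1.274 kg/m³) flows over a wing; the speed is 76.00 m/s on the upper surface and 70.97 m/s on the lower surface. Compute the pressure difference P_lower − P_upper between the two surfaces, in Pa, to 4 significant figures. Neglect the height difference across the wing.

With negligible Δh, P + ½ρv² is constant, so P_low − P_up = ½ρ(v_up² − v_low²).
ΔP = ½·1.274·(76.00² − 70.97²) = 470.9 Pa.

ΔP ≈ 470.9 Pa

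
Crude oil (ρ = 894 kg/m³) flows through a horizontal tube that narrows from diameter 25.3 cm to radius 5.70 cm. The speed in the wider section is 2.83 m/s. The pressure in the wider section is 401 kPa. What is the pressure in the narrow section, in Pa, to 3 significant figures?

By continuity, v₂ = v₁·A₁/A₂ = 2.83·(503/102) = 13.9 m/s.
Along the horizontal streamline, P + ½ρv² is constant.
P₂ = P₁ − ½ρ(v₂² − v₁²) = 401000 − ½·894·(13.9² − 2.83²) = 401000 − 83300 = 318000 Pa.

318000 Pa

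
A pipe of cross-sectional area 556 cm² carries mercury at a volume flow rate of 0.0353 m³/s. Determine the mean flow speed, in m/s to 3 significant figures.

Q = 0.0353 m³/s = 0.0353 m³/s.
v = Q/A = 0.0353 / 0.0556 = 0.635 m/s.

v = 0.635 m/s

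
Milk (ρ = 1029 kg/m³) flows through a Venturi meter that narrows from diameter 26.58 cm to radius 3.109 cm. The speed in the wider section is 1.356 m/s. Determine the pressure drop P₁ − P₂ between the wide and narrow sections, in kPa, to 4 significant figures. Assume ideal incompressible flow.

ΔP ≈ 314.9 kPa

Mass conservation (A₁v₁ = A₂v₂) gives v₂ = 1.356 × 554.9/30.37 = 24.78 m/s.
Bernoulli (h₁ = h₂): P₁ − P₂ = ½ρ(v₂² − v₁²).
P₁ − P₂ = ½·1029·(24.78² − 1.356²) = ½·1029·612.1 = 314900 Pa.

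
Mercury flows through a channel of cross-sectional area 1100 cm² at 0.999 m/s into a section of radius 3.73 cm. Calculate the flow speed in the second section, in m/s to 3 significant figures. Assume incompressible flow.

By continuity, v₂ = v₁·A₁/A₂ = 0.999·(1100/43.7) = 25.1 m/s.

v₂ ≈ 25.1 m/s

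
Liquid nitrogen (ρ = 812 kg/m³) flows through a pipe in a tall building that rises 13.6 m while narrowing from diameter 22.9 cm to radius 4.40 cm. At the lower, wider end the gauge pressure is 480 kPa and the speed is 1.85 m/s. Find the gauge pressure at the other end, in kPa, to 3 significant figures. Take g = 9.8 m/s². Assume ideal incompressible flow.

P₂ ≈ 309 kPa

Mass conservation (A₁v₁ = A₂v₂) gives v₂ = 1.85 × 412/60.8 = 12.5 m/s.
Bernoulli: P₁ + ½ρv₁² + ρg h₁ = P₂ + ½ρv₂² + ρg h₂, so P₂ = P₁ + ½ρ(v₁² − v₂²) − ρg(h₂ − h₁).
P₂ = 480000 + ½·812·(1.85² − 12.5²) − 812·9.8·(+13.6) = 480000 + (-62300) − (108000) = 309000 Pa.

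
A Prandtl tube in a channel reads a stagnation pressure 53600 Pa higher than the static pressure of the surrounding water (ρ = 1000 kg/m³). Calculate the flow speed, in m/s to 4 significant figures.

Bernoulli between the free stream and the stagnation point: ½ρv² = P_stag − P_static.
v = √(2ΔP/ρ) = √(2·53600/1000) = 10.35 m/s.

v = 10.35 m/s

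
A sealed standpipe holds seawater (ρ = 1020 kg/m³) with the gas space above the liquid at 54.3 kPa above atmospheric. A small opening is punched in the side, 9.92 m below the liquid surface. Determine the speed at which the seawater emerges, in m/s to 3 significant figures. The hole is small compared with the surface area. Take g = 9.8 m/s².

Take point 1 at the surface (v₁ ≈ 0) and point 2 at the hole (at atmospheric pressure). Bernoulli: P₁ + ρg h = P_atm + ½ρv₂².
With P₁ − P_atm = 54300 Pa, v₂ = √(2gh + 2ΔP/ρ) = √(2·9.8·9.92 + 2·54300/1020) = 17.3 m/s.

v = 17.3 m/s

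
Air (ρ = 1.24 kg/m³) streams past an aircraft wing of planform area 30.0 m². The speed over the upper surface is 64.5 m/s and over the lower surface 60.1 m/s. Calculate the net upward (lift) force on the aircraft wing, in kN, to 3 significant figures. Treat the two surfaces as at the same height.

10.2 kN

With equal heights on the two surfaces, Bernoulli gives P_lower − P_upper = ½ρ(v_upper² − v_lower²).
ΔP = ½·1.24·(64.5² − 60.1²) = 340 Pa.
Lift = ΔP · A = 340 × 30.0 = 10200 N.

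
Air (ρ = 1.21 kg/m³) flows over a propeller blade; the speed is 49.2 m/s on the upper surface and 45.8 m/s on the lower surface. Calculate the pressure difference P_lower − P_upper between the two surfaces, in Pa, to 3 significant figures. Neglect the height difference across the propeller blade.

Bernoulli (same height): P_lower − P_upper = ½ρ(v_upper² − v_lower²).
ΔP = ½·1.21·(49.2² − 45.8²) = 195 Pa.

ΔP = 195 Pa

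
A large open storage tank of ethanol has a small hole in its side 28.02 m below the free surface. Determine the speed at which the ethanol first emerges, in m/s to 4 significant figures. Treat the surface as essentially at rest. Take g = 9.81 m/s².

v ≈ 23.45 m/s

The surface is effectively still and both ends are open, so ½v² = gh and v = √(2·9.81·28.02) = 23.45 m/s.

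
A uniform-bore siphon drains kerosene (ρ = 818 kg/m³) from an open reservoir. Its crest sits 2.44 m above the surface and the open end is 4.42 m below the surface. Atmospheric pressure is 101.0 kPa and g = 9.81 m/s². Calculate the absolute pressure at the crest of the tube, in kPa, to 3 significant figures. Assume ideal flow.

The outlet speed comes from Torricelli: v = √(2g·4.42) = 9.31 m/s.
Continuity keeps v the same throughout the tube; from surface to crest, P_atm + 0 = P_top + ½ρv² + ρg·h_top.
P_top = 101000 − ½·818·9.31² − 818·9.81·2.44 = 46000 Pa.

46.0 kPa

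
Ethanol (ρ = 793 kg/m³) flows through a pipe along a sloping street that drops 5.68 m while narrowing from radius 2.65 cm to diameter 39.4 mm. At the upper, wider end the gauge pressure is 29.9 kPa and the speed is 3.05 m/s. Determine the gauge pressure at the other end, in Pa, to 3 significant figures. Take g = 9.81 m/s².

65700 Pa

Mass conservation (A₁v₁ = A₂v₂) gives v₂ = 3.05 × 22.1/12.2 = 5.52 m/s.
Bernoulli: P₁ + ½ρv₁² + ρg h₁ = P₂ + ½ρv₂² + ρg h₂, so P₂ = P₁ + ½ρ(v₁² − v₂²) − ρg(h₂ − h₁).
P₂ = 29900 + ½·793·(3.05² − 5.52²) − 793·9.81·(−5.68) = 29900 + (-8390) − (-44200) = 65700 Pa.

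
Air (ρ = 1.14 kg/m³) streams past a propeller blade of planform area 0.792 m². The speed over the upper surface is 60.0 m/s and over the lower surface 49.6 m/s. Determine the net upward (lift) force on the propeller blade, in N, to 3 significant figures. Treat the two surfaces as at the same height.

515 N

From P + ½ρv² = const at equal height, P_low − P_up = ½ρ(v_up² − v_low²).
ΔP = ½·1.14·(60.0² − 49.6²) = 650 Pa.
Lift = ΔP · A = 650 × 0.792 = 515 N.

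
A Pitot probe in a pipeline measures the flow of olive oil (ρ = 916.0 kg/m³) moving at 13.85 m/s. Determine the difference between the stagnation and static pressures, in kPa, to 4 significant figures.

The dynamic pressure equals the rise in static pressure at the stagnation point: ΔP = ½ρv².
ΔP = ½·916.0·13.85² = 87850 Pa.

87.85 kPa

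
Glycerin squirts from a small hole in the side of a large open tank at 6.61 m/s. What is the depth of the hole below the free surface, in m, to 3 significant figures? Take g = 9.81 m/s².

Inverting v = √(2gh) gives h = v² / 2g.
h = 6.61²/(2·9.81) = 43.7/19.62 = 2.23 m.

2.23 m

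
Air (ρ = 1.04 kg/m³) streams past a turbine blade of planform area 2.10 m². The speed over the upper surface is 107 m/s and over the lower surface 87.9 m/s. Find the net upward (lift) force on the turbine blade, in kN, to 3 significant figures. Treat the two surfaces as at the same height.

With equal heights on the two surfaces, Bernoulli gives P_lower − P_upper = ½ρ(v_upper² − v_lower²).
ΔP = ½·1.04·(107² − 87.9²) = 1940 Pa.
Lift = ΔP · A = 1940 × 2.10 = 4070 N.

F = 4.07 kN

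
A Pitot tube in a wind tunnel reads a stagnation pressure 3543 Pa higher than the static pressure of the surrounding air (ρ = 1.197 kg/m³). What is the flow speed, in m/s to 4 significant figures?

The dynamic pressure equals the rise in static pressure at the stagnation point: ΔP = ½ρv².
v = √(2ΔP/ρ) = √(2·3543/1.197) = 76.94 m/s.

76.94 m/s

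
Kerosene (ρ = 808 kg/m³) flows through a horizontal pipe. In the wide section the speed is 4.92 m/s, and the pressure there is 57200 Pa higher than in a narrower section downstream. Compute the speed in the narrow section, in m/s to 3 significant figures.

12.9 m/s

Along the level pipe P + ½ρv² is conserved, hence v₂² = v₁² + 2(P₁ − P₂)/ρ.
v₂ = √(4.92² + 2·57200/808) = √(24.2 + 142) = 12.9 m/s.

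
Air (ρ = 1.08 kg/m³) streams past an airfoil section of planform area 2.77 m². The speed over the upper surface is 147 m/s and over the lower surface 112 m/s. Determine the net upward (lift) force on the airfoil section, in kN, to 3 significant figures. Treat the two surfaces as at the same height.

13.6 kN

With equal heights on the two surfaces, Bernoulli gives P_lower − P_upper = ½ρ(v_upper² − v_lower²).
ΔP = ½·1.08·(147² − 112²) = 4900 Pa.
Lift = ΔP · A = 4900 × 2.77 = 13600 N.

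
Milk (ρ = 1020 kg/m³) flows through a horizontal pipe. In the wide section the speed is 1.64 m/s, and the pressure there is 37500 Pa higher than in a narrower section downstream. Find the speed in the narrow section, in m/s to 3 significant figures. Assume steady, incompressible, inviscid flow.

Horizontal Bernoulli: P₁ + ½ρv₁² = P₂ + ½ρv₂², so v₂² = v₁² + 2(P₁ − P₂)/ρ.
v₂ = √(1.64² + 2·37500/1020) = √(2.69 + 73.5) = 8.73 m/s.

8.73 m/s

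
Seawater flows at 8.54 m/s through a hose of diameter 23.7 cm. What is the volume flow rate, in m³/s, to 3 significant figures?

Q = A·v = 0.0441 m² × 8.54 m/s = 0.377 m³/s.

Q ≈ 0.377 m³/s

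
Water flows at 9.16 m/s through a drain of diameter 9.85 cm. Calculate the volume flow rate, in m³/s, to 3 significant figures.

Q ≈ 0.0698 m³/s

Q = A·v = 0.00762 m² × 9.16 m/s = 0.0698 m³/s.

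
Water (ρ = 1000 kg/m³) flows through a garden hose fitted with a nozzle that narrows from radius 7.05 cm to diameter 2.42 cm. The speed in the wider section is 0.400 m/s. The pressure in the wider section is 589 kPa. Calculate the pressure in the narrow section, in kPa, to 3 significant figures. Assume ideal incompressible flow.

Continuity gives A₁v₁ = A₂v₂, so v₂ = (156 cm²)/(4.60 cm²) × 0.400 m/s = 13.6 m/s.
Along the horizontal streamline, P + ½ρv² is constant.
P₂ = P₁ − ½ρ(v₂² − v₁²) = 589000 − ½·1000·(13.6² − 0.400²) = 589000 − 92100 = 497000 Pa.

P₂ ≈ 497 kPa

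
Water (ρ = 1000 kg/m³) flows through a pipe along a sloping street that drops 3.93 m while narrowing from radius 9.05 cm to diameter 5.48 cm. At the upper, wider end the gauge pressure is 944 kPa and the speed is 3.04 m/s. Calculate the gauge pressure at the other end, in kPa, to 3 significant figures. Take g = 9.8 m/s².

Continuity gives A₁v₁ = A₂v₂, so v₂ = (257 cm²)/(23.6 cm²) × 3.04 m/s = 33.2 m/s.
Bernoulli: P₁ + ½ρv₁² + ρg h₁ = P₂ + ½ρv₂² + ρg h₂, so P₂ = P₁ + ½ρ(v₁² − v₂²) − ρg(h₂ − h₁).
P₂ = 944000 + ½·1000·(3.04² − 33.2²) − 1000·9.8·(−3.93) = 944000 + (-545000) − (-38500) = 437000 Pa.

P₂ = 437 kPa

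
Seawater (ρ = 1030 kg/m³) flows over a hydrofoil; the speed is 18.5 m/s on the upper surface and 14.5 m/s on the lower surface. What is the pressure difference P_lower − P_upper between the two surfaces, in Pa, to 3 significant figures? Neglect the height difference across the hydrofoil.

68000 Pa

Bernoulli (same height): P_lower − P_upper = ½ρ(v_upper² − v_lower²).
ΔP = ½·1030·(18.5² − 14.5²) = 68000 Pa.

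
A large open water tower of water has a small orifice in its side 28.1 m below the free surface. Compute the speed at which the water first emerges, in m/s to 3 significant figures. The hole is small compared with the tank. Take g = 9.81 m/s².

Bernoulli from surface to hole (P equal, v_surface ≈ 0): v = √(2gh) = √(2×9.81×28.1) = 23.5 m/s.

23.5 m/s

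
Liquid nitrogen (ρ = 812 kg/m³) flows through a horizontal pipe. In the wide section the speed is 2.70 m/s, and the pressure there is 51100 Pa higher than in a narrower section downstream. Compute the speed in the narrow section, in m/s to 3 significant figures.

v₂ ≈ 11.5 m/s

Horizontal Bernoulli: P₁ + ½ρv₁² = P₂ + ½ρv₂², so v₂² = v₁² + 2(P₁ − P₂)/ρ.
v₂ = √(2.70² + 2·51100/812) = √(7.29 + 126) = 11.5 m/s.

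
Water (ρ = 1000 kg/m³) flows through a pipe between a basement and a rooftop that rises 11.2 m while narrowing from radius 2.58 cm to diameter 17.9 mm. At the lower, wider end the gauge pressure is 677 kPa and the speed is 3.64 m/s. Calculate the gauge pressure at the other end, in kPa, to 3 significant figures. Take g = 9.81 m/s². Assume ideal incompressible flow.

The volume flow rate is constant, so v₂ = (A₁/A₂)v₁ = (20.9/2.52)·3.64 = 30.2 m/s.
Applying Bernoulli between the two ends and solving for P₂: P₂ = P₁ + ½ρ(v₁² − v₂²) − ρgΔh.
P₂ = 677000 + ½·1000·(3.64² − 30.2²) − 1000·9.81·(+11.2) = 677000 + (-451000) − (110000) = 116000 Pa.

P₂ ≈ 116 kPa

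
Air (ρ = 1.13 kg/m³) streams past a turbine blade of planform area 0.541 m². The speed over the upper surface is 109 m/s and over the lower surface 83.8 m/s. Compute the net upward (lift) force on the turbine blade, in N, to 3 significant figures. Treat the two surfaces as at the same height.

F ≈ 1490 N

With equal heights on the two surfaces, Bernoulli gives P_lower − P_upper = ½ρ(v_upper² − v_lower²).
ΔP = ½·1.13·(109² − 83.8²) = 2750 Pa.
Lift = ΔP · A = 2750 × 0.541 = 1490 N.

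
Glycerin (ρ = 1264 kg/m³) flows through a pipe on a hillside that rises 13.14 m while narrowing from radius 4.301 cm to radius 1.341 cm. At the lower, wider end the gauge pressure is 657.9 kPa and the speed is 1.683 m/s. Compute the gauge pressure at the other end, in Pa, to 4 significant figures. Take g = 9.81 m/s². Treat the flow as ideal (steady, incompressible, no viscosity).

Continuity gives A₁v₁ = A₂v₂, so v₂ = (58.12 cm²)/(5.649 cm²) × 1.683 m/s = 17.31 m/s.
Bernoulli: P₁ + ½ρv₁² + ρg h₁ = P₂ + ½ρv₂² + ρg h₂, so P₂ = P₁ + ½ρ(v₁² − v₂²) − ρg(h₂ − h₁).
P₂ = 657900 + ½·1264·(1.683² − 17.31²) − 1264·9.81·(+13.14) = 657900 + (-187600) − (162900) = 307300 Pa.

P₂ = 307300 Pa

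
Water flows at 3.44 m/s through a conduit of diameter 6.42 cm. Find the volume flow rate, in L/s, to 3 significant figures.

Q ≈ 11.1 L/s

Q = A·v = 0.00324 m² × 3.44 m/s = 0.0111 m³/s.
Converting: 0.0111 m³/s × 1000 = 11.1 L/s.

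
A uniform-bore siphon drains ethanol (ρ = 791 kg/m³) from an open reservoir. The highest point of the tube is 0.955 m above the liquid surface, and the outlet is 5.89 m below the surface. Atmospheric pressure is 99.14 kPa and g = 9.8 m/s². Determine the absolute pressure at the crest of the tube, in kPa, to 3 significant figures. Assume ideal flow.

P_top ≈ 46.1 kPa

From the surface to the outlet (both open to atmosphere, surface at rest): v = √(2g·h_out) = √(2·9.8·5.89) = 10.7 m/s.
With constant cross-section the crest speed equals v; applying Bernoulli from the surface up to the crest, P_top = P_atm − ½ρv² − ρg·h_top.
P_top = 99140 − ½·791·10.7² − 791·9.8·0.955 = 46100 Pa.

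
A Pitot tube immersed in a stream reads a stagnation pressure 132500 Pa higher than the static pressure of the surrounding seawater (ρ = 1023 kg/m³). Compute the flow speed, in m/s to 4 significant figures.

v ≈ 16.09 m/s

The dynamic pressure equals the rise in static pressure at the stagnation point: ΔP = ½ρv².
v = √(2ΔP/ρ) = √(2·132500/1023) = 16.09 m/s.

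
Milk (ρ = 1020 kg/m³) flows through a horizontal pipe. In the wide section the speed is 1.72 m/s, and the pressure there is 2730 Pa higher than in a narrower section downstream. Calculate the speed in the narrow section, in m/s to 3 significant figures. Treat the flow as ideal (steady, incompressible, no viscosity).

v₂ ≈ 2.88 m/s

Horizontal Bernoulli: P₁ + ½ρv₁² = P₂ + ½ρv₂², so v₂² = v₁² + 2(P₁ − P₂)/ρ.
v₂ = √(1.72² + 2·2730/1020) = √(2.96 + 5.35) = 2.88 m/s.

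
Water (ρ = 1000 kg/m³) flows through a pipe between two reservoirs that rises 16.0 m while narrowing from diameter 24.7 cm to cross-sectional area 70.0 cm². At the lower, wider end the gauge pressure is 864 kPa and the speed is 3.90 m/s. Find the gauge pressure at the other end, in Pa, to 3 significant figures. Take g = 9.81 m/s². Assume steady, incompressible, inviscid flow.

Mass conservation (A₁v₁ = A₂v₂) gives v₂ = 3.90 × 479/70.0 = 26.7 m/s.
Energy conservation along the streamline gives P₂ = P₁ − ½ρ(v₂² − v₁²) − ρg(h₂ − h₁).
P₂ = 864000 + ½·1000·(3.90² − 26.7²) − 1000·9.81·(+16.0) = 864000 + (-349000) − (157000) = 358000 Pa.

P₂ ≈ 358000 Pa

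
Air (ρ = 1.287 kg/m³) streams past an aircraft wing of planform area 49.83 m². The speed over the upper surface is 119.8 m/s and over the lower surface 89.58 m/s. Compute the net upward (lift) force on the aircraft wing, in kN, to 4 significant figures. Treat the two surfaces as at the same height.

The faster flow above has the lower pressure; Bernoulli (same height) gives ΔP = ½ρ(v_up² − v_low²).
ΔP = ½·1.287·(119.8² − 89.58²) = 4072 Pa.
Lift = ΔP · A = 4072 × 49.83 = 202900 N.

F ≈ 202.9 kN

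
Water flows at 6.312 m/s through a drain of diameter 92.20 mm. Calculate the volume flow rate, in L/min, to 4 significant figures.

Q = A·v = 0.006677 m² × 6.312 m/s = 0.04214 m³/s.
Converting: 0.04214 m³/s × 60000 = 2529 L/min.

Q ≈ 2529 L/min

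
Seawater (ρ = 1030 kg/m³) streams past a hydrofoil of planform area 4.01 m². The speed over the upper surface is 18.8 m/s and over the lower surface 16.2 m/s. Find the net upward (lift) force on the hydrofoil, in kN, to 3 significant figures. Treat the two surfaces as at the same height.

F = 188 kN

From P + ½ρv² = const at equal height, P_low − P_up = ½ρ(v_up² − v_low²).
ΔP = ½·1030·(18.8² − 16.2²) = 46900 Pa.
Lift = ΔP · A = 46900 × 4.01 = 188000 N.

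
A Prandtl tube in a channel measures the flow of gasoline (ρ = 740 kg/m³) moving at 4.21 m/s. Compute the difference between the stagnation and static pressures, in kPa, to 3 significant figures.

ΔP ≈ 6.56 kPa

The dynamic pressure equals the rise in static pressure at the stagnation point: ΔP = ½ρv².
ΔP = ½·740·4.21² = 6560 Pa.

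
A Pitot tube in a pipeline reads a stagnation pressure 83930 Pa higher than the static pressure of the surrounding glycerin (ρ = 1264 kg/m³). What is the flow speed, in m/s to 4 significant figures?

The dynamic pressure equals the rise in static pressure at the stagnation point: ΔP = ½ρv².
v = √(2ΔP/ρ) = √(2·83930/1264) = 11.52 m/s.

v ≈ 11.52 m/s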